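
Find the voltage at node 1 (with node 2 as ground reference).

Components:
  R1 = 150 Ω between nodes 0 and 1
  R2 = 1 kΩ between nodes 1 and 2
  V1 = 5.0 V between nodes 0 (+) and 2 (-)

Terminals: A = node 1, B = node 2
Nodal analysis, taking node 2 as the 0 V reference.
Source V1 fixes V_0 = 5 V.
KCL at each unknown node (sum of currents leaving = 0; resistances in Ω):
  Node 1: (V_1 - 5)/150 + (V_1 - 0)/1000 = 0
Collecting terms: 0.007667 × V_1 = 0.03333  =>  V_1 = 4.348 V
The requested potential is V_1 = 4.348 V.

Final answer: V_1 = 4.348 V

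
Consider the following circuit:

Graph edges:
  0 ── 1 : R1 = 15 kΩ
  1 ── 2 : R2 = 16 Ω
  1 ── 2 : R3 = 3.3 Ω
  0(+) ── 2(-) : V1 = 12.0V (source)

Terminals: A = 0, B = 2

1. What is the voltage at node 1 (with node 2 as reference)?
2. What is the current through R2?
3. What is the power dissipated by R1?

Nodal analysis, taking node 2 as the 0 V reference.
Source V1 fixes V_0 = 12 V.
KCL at each unknown node (sum of currents leaving = 0; resistances in Ω):
  Node 1: (V_1 - 12)/15000 + (V_1 - 0)/16 + (V_1 - 0)/3.3 = 0
Collecting terms: 0.3656 × V_1 = 0.0008  =>  V_1 = 0.002188 V
Part 1:
  Read off the nodal solution: V_1 = 0.002188 V
Part 2:
  I_R2 = (V_1 - V_2)/R2 = (0.002188 - 0)/16 = 0.0001368 A
  Magnitude: I_R2 = 0.0001368 A
Part 3:
  I_R1 = (V_0 - V_1)/R1 = (12 - 0.002188)/15000 = 0.0007999 A
  P_R1 = I_R1² × R1 = (0.0007999)² × 15000 = 0.009596 W

Final answers:
1. V_1 = 0.002188 V
2. I_R2 = 0.0001368 A
3. P_R1 = 0.009596 W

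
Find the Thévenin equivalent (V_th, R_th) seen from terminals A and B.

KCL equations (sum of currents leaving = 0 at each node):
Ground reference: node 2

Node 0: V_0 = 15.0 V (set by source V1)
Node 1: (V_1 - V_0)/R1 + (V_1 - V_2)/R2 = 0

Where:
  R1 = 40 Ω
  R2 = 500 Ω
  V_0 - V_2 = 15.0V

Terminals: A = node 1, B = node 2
Step 1 — V_th is the open-circuit voltage V_A - V_B (nothing connected across the terminals).
Nodal analysis, taking node 2 as the 0 V reference.
Source V1 fixes V_0 = 15 V.
KCL at each unknown node (sum of currents leaving = 0; resistances in Ω):
  Node 1: (V_1 - 15)/40 + (V_1 - 0)/500 = 0
Collecting terms: 0.027 × V_1 = 0.375  =>  V_1 = 13.89 V
V_th = V_1 - V_2 = 13.89 - 0 = 13.89 V
Step 2 — R_th: zero the source — replace V1 by a short circuit (node 2 merges into node 0) — and find the resistance seen between A (node 1) and B (node 0).
Reduce the network between node 1 (A) and node 0 (B) by series/parallel combination:
  Rp1 = R1 ‖ R2 (parallel, both between nodes 0 and 1) = 1/(1/40 + 1/500) = 37.04 Ω
R_th = 37.04 Ω

Final answer: V_th = 13.89 V, R_th = 37.04 Ω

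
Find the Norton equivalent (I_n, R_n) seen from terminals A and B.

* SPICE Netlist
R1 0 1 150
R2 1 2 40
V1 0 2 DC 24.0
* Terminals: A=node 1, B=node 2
Find the Thévenin equivalent first; then I_n = V_th/R_th and R_n = R_th.
Step 1 — V_th is the open-circuit voltage V_A - V_B (nothing connected across the terminals).
Nodal analysis, taking node 2 as the 0 V reference.
Source V1 fixes V_0 = 24 V.
KCL at each unknown node (sum of currents leaving = 0; resistances in Ω):
  Node 1: (V_1 - 24)/150 + (V_1 - 0)/40 = 0
Collecting terms: 0.03167 × V_1 = 0.16  =>  V_1 = 5.053 V
V_th = V_1 - V_2 = 5.053 - 0 = 5.053 V
Step 2 — R_th: zero the source — replace V1 by a short circuit (node 2 merges into node 0) — and find the resistance seen between A (node 1) and B (node 0).
Reduce the network between node 1 (A) and node 0 (B) by series/parallel combination:
  Rp1 = R1 ‖ R2 (parallel, both between nodes 0 and 1) = 1/(1/150 + 1/40) = 31.58 Ω
R_th = 31.58 Ω
I_n = V_th/R_th = 5.053/31.58 = 0.16 A, and R_n = R_th = 31.58 Ω

Final answer: I_n = 0.16 A, R_n = 31.58 Ω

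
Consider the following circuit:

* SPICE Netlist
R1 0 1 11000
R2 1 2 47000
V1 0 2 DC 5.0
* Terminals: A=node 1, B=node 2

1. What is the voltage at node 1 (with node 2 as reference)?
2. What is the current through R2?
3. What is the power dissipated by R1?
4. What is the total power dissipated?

Nodal analysis, taking node 2 as the 0 V reference.
Source V1 fixes V_0 = 5 V.
KCL at each unknown node (sum of currents leaving = 0; resistances in Ω):
  Node 1: (V_1 - 5)/11000 + (V_1 - 0)/47000 = 0
Collecting terms: 0.0001122 × V_1 = 0.0004545  =>  V_1 = 4.052 V
Part 1:
  Read off the nodal solution: V_1 = 4.052 V
Part 2:
  I_R2 = (V_1 - V_2)/R2 = (4.052 - 0)/47000 = 0.00008621 A
  Magnitude: I_R2 = 0.00008621 A
Part 3:
  I_R1 = (V_0 - V_1)/R1 = (5 - 4.052)/11000 = 0.00008621 A
  P_R1 = I_R1² × R1 = (0.00008621)² × 11000 = 0.00008175 W
Part 4:
  Power in each resistor, P = (ΔV)²/R:
    P_R1 = (5 - 4.052)²/11000 = 0.00008175 W
    P_R2 = (4.052 - 0)²/47000 = 0.0003493 W
  P_total = P_R1 + P_R2 = 0.000431 W

Final answers:
1. V_1 = 4.052 V
2. I_R2 = 8.621e-05 A
3. P_R1 = 8.175e-05 W
4. P_total = 0.000431 W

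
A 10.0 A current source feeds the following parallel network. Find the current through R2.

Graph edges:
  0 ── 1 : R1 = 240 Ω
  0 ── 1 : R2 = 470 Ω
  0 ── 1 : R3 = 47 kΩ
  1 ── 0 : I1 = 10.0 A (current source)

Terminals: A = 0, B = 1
All resistors sit directly between nodes 0 and 1, so they are in parallel and share one voltage V; the full source current 10 A splits among them.
1/R_par = 1/240 + 1/470 + 1/47000 = 0.006316 S  =>  R_par = 158.3 Ω
V = I × R_par = 10 × 158.3 = 1583 V
I_R2 = V/R2 = 1583/470 = 3.369 A

Final answer: 3.369 A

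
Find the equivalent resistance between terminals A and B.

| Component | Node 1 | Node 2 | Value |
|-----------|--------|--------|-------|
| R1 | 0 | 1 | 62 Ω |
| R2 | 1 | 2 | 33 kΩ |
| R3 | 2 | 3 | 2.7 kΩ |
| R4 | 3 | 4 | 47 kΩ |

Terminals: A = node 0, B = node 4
Reduce the network between node 0 (A) and node 4 (B) by series/parallel combination:
  Rs1 = R1 + R2 (series, joined only at node 1) = 62 + 33000 = 33060 Ω
  Rs2 = R3 + Rs1 (series, joined only at node 2) = 2700 + 33060 = 35760 Ω
  Rs3 = R4 + Rs2 (series, joined only at node 3) = 47000 + 35760 = 82760 Ω
R_eq = 82.76 kΩ

Final answer: 82.76 kΩ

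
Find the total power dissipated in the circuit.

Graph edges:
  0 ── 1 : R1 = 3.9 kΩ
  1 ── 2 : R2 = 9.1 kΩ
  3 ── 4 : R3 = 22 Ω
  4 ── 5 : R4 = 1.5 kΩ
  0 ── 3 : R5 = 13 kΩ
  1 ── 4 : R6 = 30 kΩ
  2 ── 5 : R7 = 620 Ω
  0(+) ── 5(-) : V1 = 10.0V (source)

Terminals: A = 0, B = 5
Nodal analysis, taking node 5 as the 0 V reference.
Source V1 fixes V_0 = 10 V.
KCL at each unknown node (sum of currents leaving = 0; resistances in Ω):
  Node 1: (V_1 - 10)/3900 + (V_1 - V_2)/9100 + (V_1 - V_4)/30000 = 0
  Node 2: (V_2 - V_1)/9100 + (V_2 - 0)/620 = 0
  Node 3: (V_3 - V_4)/22 + (V_3 - 10)/13000 = 0
  Node 4: (V_4 - V_3)/22 + (V_4 - 0)/1500 + (V_4 - V_1)/30000 = 0
Collecting terms (coefficients in siemens):
  0.0003996·V_1 - 0.0001099·V_2 - 0.00003333·V_4 = 0.002564
  0.001723·V_2 - 0.0001099·V_1 = 0
  0.04553·V_3 - 0.04545·V_4 = 0.0007692
  0.04615·V_4 - 0.00003333·V_1 - 0.04545·V_3 = 0
Solving these 4 simultaneous equations (Gaussian elimination) gives:
  V_1 = 6.639 V, V_2 = 0.4235 V, V_3 = 1.288 V, V_4 = 1.273 V
Power in each resistor, P = (ΔV)²/R:
  P_R1 = (10 - 6.639)²/3900 = 0.002897 W
  P_R2 = (6.639 - 0.4235)²/9100 = 0.004245 W
  P_R3 = (1.288 - 1.273)²/22 = 0.00000988 W
  P_R4 = (1.273 - 0)²/1500 = 0.001081 W
  P_R5 = (10 - 1.288)²/13000 = 0.005838 W
  P_R6 = (6.639 - 1.273)²/30000 = 0.0009596 W
  P_R7 = (0.4235 - 0)²/620 = 0.0002892 W
P_total = P_R1 + P_R2 + P_R3 + P_R4 + P_R5 + P_R6 + P_R7 = 0.01532 W

Final answer: 0.01532 W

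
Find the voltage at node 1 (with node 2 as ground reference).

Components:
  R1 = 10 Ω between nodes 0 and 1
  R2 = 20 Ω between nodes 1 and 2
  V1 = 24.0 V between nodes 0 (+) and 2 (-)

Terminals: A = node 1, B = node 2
Nodal analysis, taking node 2 as the 0 V reference.
Source V1 fixes V_0 = 24 V.
KCL at each unknown node (sum of currents leaving = 0; resistances in Ω):
  Node 1: (V_1 - 24)/10 + (V_1 - 0)/20 = 0
Collecting terms: 0.15 × V_1 = 2.4  =>  V_1 = 16 V
The requested potential is V_1 = 16 V.

Final answer: V_1 = 16 V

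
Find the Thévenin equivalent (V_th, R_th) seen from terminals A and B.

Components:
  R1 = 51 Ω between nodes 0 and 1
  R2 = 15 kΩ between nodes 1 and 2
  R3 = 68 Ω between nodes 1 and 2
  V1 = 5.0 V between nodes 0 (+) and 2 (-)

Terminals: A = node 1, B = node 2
Step 1 — V_th is the open-circuit voltage V_A - V_B (nothing connected across the terminals).
Nodal analysis, taking node 2 as the 0 V reference.
Source V1 fixes V_0 = 5 V.
KCL at each unknown node (sum of currents leaving = 0; resistances in Ω):
  Node 1: (V_1 - 5)/51 + (V_1 - 0)/15000 + (V_1 - 0)/68 = 0
Collecting terms: 0.03438 × V_1 = 0.09804  =>  V_1 = 2.852 V
V_th = V_1 - V_2 = 2.852 - 0 = 2.852 V
Step 2 — R_th: zero the source — replace V1 by a short circuit (node 2 merges into node 0) — and find the resistance seen between A (node 1) and B (node 0).
Reduce the network between node 1 (A) and node 0 (B) by series/parallel combination:
  Rp1 = R1 ‖ R2 ‖ R3 (parallel, all between nodes 0 and 1) = 1/(1/51 + 1/15000 + 1/68) = 29.09 Ω
R_th = 29.09 Ω

Final answer: V_th = 2.852 V, R_th = 29.09 Ω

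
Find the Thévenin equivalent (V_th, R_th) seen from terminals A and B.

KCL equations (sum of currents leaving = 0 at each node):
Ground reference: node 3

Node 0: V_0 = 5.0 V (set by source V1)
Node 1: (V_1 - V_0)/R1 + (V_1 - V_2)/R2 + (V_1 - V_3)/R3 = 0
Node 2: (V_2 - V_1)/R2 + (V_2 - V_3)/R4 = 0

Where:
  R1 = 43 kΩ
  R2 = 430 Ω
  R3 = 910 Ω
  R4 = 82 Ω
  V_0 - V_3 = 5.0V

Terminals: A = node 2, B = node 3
Step 1 — V_th is the open-circuit voltage V_A - V_B (nothing connected across the terminals).
Nodal analysis, taking node 3 as the 0 V reference.
Source V1 fixes V_0 = 5 V.
KCL at each unknown node (sum of currents leaving = 0; resistances in Ω):
  Node 1: (V_1 - 5)/43000 + (V_1 - V_2)/430 + (V_1 - 0)/910 = 0
  Node 2: (V_2 - V_1)/430 + (V_2 - 0)/82 = 0
Collecting terms (coefficients in siemens):
  0.003448·V_1 - 0.002326·V_2 = 0.0001163
  0.01452·V_2 - 0.002326·V_1 = 0
Determinant D = (0.003448)(0.01452) - (-0.002326)(-0.002326) = 0.00004466
V_1 = [(0.0001163)(0.01452) - (-0.002326)(0)]/D = 0.03781 V
V_2 = [(0.003448)(0) - (0.0001163)(-0.002326)]/D = 0.006056 V
V_th = V_2 - V_3 = 0.006056 - 0 = 0.006056 V
Step 2 — R_th: zero the source — replace V1 by a short circuit (node 3 merges into node 0) — and find the resistance seen between A (node 2) and B (node 0).
Reduce the network between node 2 (A) and node 0 (B) by series/parallel combination:
  Rp1 = R1 ‖ R3 (parallel, both between nodes 0 and 1) = 1/(1/43000 + 1/910) = 891.1 Ω
  Rs1 = R2 + Rp1 (series, joined only at node 1) = 430 + 891.1 = 1321 Ω
  Rp2 = R4 ‖ Rs1 (parallel, both between nodes 0 and 2) = 1/(1/82 + 1/1321) = 77.21 Ω
R_th = 77.21 Ω

Final answer: V_th = 0.006056 V, R_th = 77.21 Ω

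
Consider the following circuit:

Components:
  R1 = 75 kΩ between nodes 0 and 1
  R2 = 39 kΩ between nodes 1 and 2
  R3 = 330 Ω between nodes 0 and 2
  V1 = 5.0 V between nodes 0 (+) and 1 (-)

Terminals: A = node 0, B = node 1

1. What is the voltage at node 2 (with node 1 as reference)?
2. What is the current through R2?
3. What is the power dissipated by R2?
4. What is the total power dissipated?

Nodal analysis, taking node 1 as the 0 V reference.
Source V1 fixes V_0 = 5 V.
KCL at each unknown node (sum of currents leaving = 0; resistances in Ω):
  Node 2: (V_2 - 0)/39000 + (V_2 - 5)/330 = 0
Collecting terms: 0.003056 × V_2 = 0.01515  =>  V_2 = 4.958 V
Part 1:
  Read off the nodal solution: V_2 = 4.958 V
Part 2:
  I_R2 = (V_1 - V_2)/R2 = (0 - 4.958)/39000 = -0.0001271 A
  Magnitude: I_R2 = 0.0001271 A
Part 3:
  I_R2 = (V_1 - V_2)/R2 = (0 - 4.958)/39000 = -0.0001271 A
  P_R2 = I_R2² × R2 = (-0.0001271)² × 39000 = 0.0006303 W
Part 4:
  Power in each resistor, P = (ΔV)²/R:
    P_R1 = (5 - 0)²/75000 = 0.0003333 W
    P_R2 = (0 - 4.958)²/39000 = 0.0006303 W
    P_R3 = (5 - 4.958)²/330 = 0.000005333 W
  P_total = P_R1 + P_R2 + P_R3 = 0.000969 W

Final answers:
1. V_2 = 4.958 V
2. I_R2 = 0.0001271 A
3. P_R2 = 0.0006303 W
4. P_total = 0.000969 W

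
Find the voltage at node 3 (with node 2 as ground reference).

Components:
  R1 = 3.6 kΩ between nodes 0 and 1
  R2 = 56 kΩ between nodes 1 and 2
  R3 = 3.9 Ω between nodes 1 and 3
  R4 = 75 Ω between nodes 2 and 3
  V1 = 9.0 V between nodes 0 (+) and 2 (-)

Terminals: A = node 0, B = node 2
Nodal analysis, taking node 2 as the 0 V reference.
Source V1 fixes V_0 = 9 V.
KCL at each unknown node (sum of currents leaving = 0; resistances in Ω):
  Node 1: (V_1 - 9)/3600 + (V_1 - 0)/56000 + (V_1 - V_3)/3.9 = 0
  Node 3: (V_3 - V_1)/3.9 + (V_3 - 0)/75 = 0
Collecting terms (coefficients in siemens):
  0.2567·V_1 - 0.2564·V_3 = 0.0025
  0.2697·V_3 - 0.2564·V_1 = 0
Determinant D = (0.2567)(0.2697) - (-0.2564)(-0.2564) = 0.003499
V_1 = [(0.0025)(0.2697) - (-0.2564)(0)]/D = 0.1928 V
V_3 = [(0.2567)(0) - (0.0025)(-0.2564)]/D = 0.1832 V
The requested potential is V_3 = 0.1832 V.

Final answer: V_3 = 0.1832 V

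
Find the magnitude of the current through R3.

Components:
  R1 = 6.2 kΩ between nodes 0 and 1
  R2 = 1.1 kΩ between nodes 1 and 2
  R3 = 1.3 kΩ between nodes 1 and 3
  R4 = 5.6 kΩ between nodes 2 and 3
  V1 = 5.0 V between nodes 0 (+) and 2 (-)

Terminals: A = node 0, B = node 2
Nodal analysis, taking node 2 as the 0 V reference.
Source V1 fixes V_0 = 5 V.
KCL at each unknown node (sum of currents leaving = 0; resistances in Ω):
  Node 1: (V_1 - 5)/6200 + (V_1 - 0)/1100 + (V_1 - V_3)/1300 = 0
  Node 3: (V_3 - V_1)/1300 + (V_3 - 0)/5600 = 0
Collecting terms (coefficients in siemens):
  0.00184·V_1 - 0.0007692·V_3 = 0.0008065
  0.0009478·V_3 - 0.0007692·V_1 = 0
Determinant D = (0.00184)(0.0009478) - (-0.0007692)(-0.0007692) = 0.000001152
V_1 = [(0.0008065)(0.0009478) - (-0.0007692)(0)]/D = 0.6636 V
V_3 = [(0.00184)(0) - (0.0008065)(-0.0007692)]/D = 0.5386 V
I_R3 = (V_1 - V_3)/R3 = (0.6636 - 0.5386)/1300 = 0.00009617 A
|I_R3| = 0.00009617 A

Final answer: |I_R3| = 9.617e-05 A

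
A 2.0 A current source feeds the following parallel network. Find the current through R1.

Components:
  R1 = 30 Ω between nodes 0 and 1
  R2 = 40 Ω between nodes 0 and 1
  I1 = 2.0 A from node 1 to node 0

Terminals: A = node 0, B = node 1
All resistors sit directly between nodes 0 and 1, so they are in parallel and share one voltage V; the full source current 2 A splits among them.
1/R_par = 1/30 + 1/40 = 0.05833 S  =>  R_par = 17.14 Ω
V = I × R_par = 2 × 17.14 = 34.29 V
I_R1 = V/R1 = 34.29/30 = 1.143 A

Final answer: 1.143 A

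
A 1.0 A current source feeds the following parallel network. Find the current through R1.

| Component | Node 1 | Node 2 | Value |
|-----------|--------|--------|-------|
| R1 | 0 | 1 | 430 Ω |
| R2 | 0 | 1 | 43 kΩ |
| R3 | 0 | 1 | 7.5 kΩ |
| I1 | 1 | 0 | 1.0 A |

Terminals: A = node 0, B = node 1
All resistors sit directly between nodes 0 and 1, so they are in parallel and share one voltage V; the full source current 1 A splits among them.
1/R_par = 1/430 + 1/43000 + 1/7500 = 0.002482 S  =>  R_par = 402.9 Ω
V = I × R_par = 1 × 402.9 = 402.9 V
I_R1 = V/R1 = 402.9/430 = 0.9369 A

Final answer: 0.9369 A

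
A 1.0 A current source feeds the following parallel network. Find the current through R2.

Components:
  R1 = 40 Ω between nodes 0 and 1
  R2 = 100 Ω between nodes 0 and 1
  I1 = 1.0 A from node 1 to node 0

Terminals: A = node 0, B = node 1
All resistors sit directly between nodes 0 and 1, so they are in parallel and share one voltage V; the full source current 1 A splits among them.
1/R_par = 1/40 + 1/100 = 0.035 S  =>  R_par = 28.57 Ω
V = I × R_par = 1 × 28.57 = 28.57 V
I_R2 = V/R2 = 28.57/100 = 0.2857 A

Final answer: 0.2857 A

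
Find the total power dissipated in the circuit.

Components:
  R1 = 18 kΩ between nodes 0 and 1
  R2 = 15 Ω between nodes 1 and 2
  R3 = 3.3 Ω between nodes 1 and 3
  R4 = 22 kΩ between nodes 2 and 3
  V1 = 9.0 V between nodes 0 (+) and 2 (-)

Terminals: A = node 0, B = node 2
Nodal analysis, taking node 2 as the 0 V reference.
Source V1 fixes V_0 = 9 V.
KCL at each unknown node (sum of currents leaving = 0; resistances in Ω):
  Node 1: (V_1 - 9)/18000 + (V_1 - 0)/15 + (V_1 - V_3)/3.3 = 0
  Node 3: (V_3 - V_1)/3.3 + (V_3 - 0)/22000 = 0
Collecting terms (coefficients in siemens):
  0.3698·V_1 - 0.303·V_3 = 0.0005
  0.3031·V_3 - 0.303·V_1 = 0
Determinant D = (0.3698)(0.3031) - (-0.303)(-0.303) = 0.02024
V_1 = [(0.0005)(0.3031) - (-0.303)(0)]/D = 0.007489 V
V_3 = [(0.3698)(0) - (0.0005)(-0.303)]/D = 0.007488 V
Power in each resistor, P = (ΔV)²/R:
  P_R1 = (9 - 0.007489)²/18000 = 0.004493 W
  P_R2 = (0.007489 - 0)²/15 = 0.000003739 W
  P_R3 = (0.007489 - 0.007488)²/3.3 = 0.0000000000003822 W
  P_R4 = (0 - 0.007488)²/22000 = 0.000000002548 W
P_total = P_R1 + P_R2 + P_R3 + P_R4 = 0.004496 W

Final answer: 0.004496 W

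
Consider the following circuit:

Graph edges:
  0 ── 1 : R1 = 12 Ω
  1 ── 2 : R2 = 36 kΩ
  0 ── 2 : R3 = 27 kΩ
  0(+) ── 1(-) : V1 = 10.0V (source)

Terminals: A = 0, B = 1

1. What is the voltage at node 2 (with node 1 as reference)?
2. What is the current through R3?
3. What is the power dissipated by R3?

Nodal analysis, taking node 1 as the 0 V reference.
Source V1 fixes V_0 = 10 V.
KCL at each unknown node (sum of currents leaving = 0; resistances in Ω):
  Node 2: (V_2 - 0)/36000 + (V_2 - 10)/27000 = 0
Collecting terms: 0.00006481 × V_2 = 0.0003704  =>  V_2 = 5.714 V
Part 1:
  Read off the nodal solution: V_2 = 5.714 V
Part 2:
  I_R3 = (V_0 - V_2)/R3 = (10 - 5.714)/27000 = 0.0001587 A
  Magnitude: I_R3 = 0.0001587 A
Part 3:
  I_R3 = (V_0 - V_2)/R3 = (10 - 5.714)/27000 = 0.0001587 A
  P_R3 = I_R3² × R3 = (0.0001587)² × 27000 = 0.0006803 W

Final answers:
1. V_2 = 5.714 V
2. I_R3 = 0.0001587 A
3. P_R3 = 0.0006803 W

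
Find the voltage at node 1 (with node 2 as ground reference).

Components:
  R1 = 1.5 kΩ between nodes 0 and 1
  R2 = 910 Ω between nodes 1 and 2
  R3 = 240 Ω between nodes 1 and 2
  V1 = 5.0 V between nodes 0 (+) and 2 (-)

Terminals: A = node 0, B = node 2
Nodal analysis, taking node 2 as the 0 V reference.
Source V1 fixes V_0 = 5 V.
KCL at each unknown node (sum of currents leaving = 0; resistances in Ω):
  Node 1: (V_1 - 5)/1500 + (V_1 - 0)/910 + (V_1 - 0)/240 = 0
Collecting terms: 0.005932 × V_1 = 0.003333  =>  V_1 = 0.5619 V
The requested potential is V_1 = 0.5619 V.

Final answer: V_1 = 0.5619 V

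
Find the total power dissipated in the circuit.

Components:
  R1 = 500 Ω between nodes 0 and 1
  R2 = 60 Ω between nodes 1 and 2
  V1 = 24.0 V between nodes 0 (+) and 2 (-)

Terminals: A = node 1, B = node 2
Nodal analysis, taking node 2 as the 0 V reference.
Source V1 fixes V_0 = 24 V.
KCL at each unknown node (sum of currents leaving = 0; resistances in Ω):
  Node 1: (V_1 - 24)/500 + (V_1 - 0)/60 = 0
Collecting terms: 0.01867 × V_1 = 0.048  =>  V_1 = 2.571 V
Power in each resistor, P = (ΔV)²/R:
  P_R1 = (24 - 2.571)²/500 = 0.9184 W
  P_R2 = (2.571 - 0)²/60 = 0.1102 W
P_total = P_R1 + P_R2 = 1.029 W

Final answer: 1.029 W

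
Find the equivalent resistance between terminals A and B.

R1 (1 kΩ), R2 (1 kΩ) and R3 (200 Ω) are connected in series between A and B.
Reduce the network between node 0 (A) and node 3 (B) by series/parallel combination:
  Rs1 = R1 + R2 (series, joined only at node 1) = 1000 + 1000 = 2000 Ω
  Rs2 = R3 + Rs1 (series, joined only at node 2) = 200 + 2000 = 2200 Ω
R_eq = 2.2 kΩ

Final answer: 2.2 kΩ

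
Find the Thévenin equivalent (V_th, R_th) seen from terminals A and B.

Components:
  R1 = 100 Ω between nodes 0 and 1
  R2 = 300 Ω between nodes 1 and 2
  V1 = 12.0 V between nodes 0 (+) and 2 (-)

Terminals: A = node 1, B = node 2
Step 1 — V_th is the open-circuit voltage V_A - V_B (nothing connected across the terminals).
Nodal analysis, taking node 2 as the 0 V reference.
Source V1 fixes V_0 = 12 V.
KCL at each unknown node (sum of currents leaving = 0; resistances in Ω):
  Node 1: (V_1 - 12)/100 + (V_1 - 0)/300 = 0
Collecting terms: 0.01333 × V_1 = 0.12  =>  V_1 = 9 V
V_th = V_1 - V_2 = 9 - 0 = 9 V
Step 2 — R_th: zero the source — replace V1 by a short circuit (node 2 merges into node 0) — and find the resistance seen between A (node 1) and B (node 0).
Reduce the network between node 1 (A) and node 0 (B) by series/parallel combination:
  Rp1 = R1 ‖ R2 (parallel, both between nodes 0 and 1) = 1/(1/100 + 1/300) = 75 Ω
R_th = 75 Ω

Final answer: V_th = 9 V, R_th = 75 Ω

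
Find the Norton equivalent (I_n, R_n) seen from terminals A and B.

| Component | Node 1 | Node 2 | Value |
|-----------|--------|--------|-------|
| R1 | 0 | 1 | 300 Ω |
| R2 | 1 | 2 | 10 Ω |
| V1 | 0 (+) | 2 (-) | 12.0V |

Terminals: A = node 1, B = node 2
Find the Thévenin equivalent first; then I_n = V_th/R_th and R_n = R_th.
Step 1 — V_th is the open-circuit voltage V_A - V_B (nothing connected across the terminals).
Nodal analysis, taking node 2 as the 0 V reference.
Source V1 fixes V_0 = 12 V.
KCL at each unknown node (sum of currents leaving = 0; resistances in Ω):
  Node 1: (V_1 - 12)/300 + (V_1 - 0)/10 = 0
Collecting terms: 0.1033 × V_1 = 0.04  =>  V_1 = 0.3871 V
V_th = V_1 - V_2 = 0.3871 - 0 = 0.3871 V
Step 2 — R_th: zero the source — replace V1 by a short circuit (node 2 merges into node 0) — and find the resistance seen between A (node 1) and B (node 0).
Reduce the network between node 1 (A) and node 0 (B) by series/parallel combination:
  Rp1 = R1 ‖ R2 (parallel, both between nodes 0 and 1) = 1/(1/300 + 1/10) = 9.677 Ω
R_th = 9.677 Ω
I_n = V_th/R_th = 0.3871/9.677 = 0.04 A, and R_n = R_th = 9.677 Ω

Final answer: I_n = 0.04 A, R_n = 9.677 Ω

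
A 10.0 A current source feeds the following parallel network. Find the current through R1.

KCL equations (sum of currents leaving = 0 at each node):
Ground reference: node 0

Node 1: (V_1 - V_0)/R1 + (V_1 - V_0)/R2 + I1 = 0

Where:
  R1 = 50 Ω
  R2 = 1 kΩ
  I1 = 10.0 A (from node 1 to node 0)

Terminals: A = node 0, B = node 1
All resistors sit directly between nodes 0 and 1, so they are in parallel and share one voltage V; the full source current 10 A splits among them.
1/R_par = 1/50 + 1/1000 = 0.021 S  =>  R_par = 47.62 Ω
V = I × R_par = 10 × 47.62 = 476.2 V
I_R1 = V/R1 = 476.2/50 = 9.524 A

Final answer: 9.524 A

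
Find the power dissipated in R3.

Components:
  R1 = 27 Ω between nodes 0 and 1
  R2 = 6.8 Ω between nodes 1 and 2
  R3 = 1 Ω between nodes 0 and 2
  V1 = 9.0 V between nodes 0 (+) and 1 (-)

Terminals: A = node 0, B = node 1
Nodal analysis, taking node 1 as the 0 V reference.
Source V1 fixes V_0 = 9 V.
KCL at each unknown node (sum of currents leaving = 0; resistances in Ω):
  Node 2: (V_2 - 0)/6.8 + (V_2 - 9)/1 = 0
Collecting terms: 1.147 × V_2 = 9  =>  V_2 = 7.846 V
I_R3 = (V_0 - V_2)/R3 = (9 - 7.846)/1 = 1.154 A
P_R3 = I_R3² × R3 = (1.154)² × 1 = 1.331 W

Final answer: 1.331 W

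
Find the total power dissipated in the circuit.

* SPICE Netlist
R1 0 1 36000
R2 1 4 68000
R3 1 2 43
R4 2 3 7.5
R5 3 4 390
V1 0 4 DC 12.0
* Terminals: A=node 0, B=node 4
Nodal analysis, taking node 4 as the 0 V reference.
Source V1 fixes V_0 = 12 V.
KCL at each unknown node (sum of currents leaving = 0; resistances in Ω):
  Node 1: (V_1 - 12)/36000 + (V_1 - 0)/68000 + (V_1 - V_2)/43 = 0
  Node 2: (V_2 - V_1)/43 + (V_2 - V_3)/7.5 = 0
  Node 3: (V_3 - V_2)/7.5 + (V_3 - 0)/390 = 0
Collecting terms (coefficients in siemens):
  0.0233·V_1 - 0.02326·V_2 = 0.0003333
  0.1566·V_2 - 0.02326·V_1 - 0.1333·V_3 = 0
  0.1359·V_3 - 0.1333·V_2 = 0
Solving these 3 simultaneous equations (Gaussian elimination) gives:
  V_1 = 0.1441 V, V_2 = 0.1301 V, V_3 = 0.1276 V
Power in each resistor, P = (ΔV)²/R:
  P_R1 = (12 - 0.1441)²/36000 = 0.003904 W
  P_R2 = (0.1441 - 0)²/68000 = 0.0000003055 W
  P_R3 = (0.1441 - 0.1301)²/43 = 0.000004604 W
  P_R4 = (0.1301 - 0.1276)²/7.5 = 0.000000803 W
  P_R5 = (0.1276 - 0)²/390 = 0.00004176 W
P_total = P_R1 + P_R2 + P_R3 + P_R4 + P_R5 = 0.003952 W

Final answer: 0.003952 W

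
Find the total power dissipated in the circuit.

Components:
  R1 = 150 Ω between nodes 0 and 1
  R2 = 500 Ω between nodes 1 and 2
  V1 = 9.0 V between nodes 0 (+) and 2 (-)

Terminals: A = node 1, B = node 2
Nodal analysis, taking node 2 as the 0 V reference.
Source V1 fixes V_0 = 9 V.
KCL at each unknown node (sum of currents leaving = 0; resistances in Ω):
  Node 1: (V_1 - 9)/150 + (V_1 - 0)/500 = 0
Collecting terms: 0.008667 × V_1 = 0.06  =>  V_1 = 6.923 V
Power in each resistor, P = (ΔV)²/R:
  P_R1 = (9 - 6.923)²/150 = 0.02876 W
  P_R2 = (6.923 - 0)²/500 = 0.09586 W
P_total = P_R1 + P_R2 = 0.1246 W

Final answer: 0.1246 W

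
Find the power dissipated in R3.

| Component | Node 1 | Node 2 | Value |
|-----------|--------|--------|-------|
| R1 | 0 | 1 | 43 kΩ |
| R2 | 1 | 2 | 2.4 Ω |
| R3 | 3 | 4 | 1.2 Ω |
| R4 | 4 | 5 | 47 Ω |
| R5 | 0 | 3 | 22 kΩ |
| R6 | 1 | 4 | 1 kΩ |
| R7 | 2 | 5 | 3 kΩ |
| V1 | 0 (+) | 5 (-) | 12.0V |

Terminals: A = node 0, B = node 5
Nodal analysis, taking node 5 as the 0 V reference.
Source V1 fixes V_0 = 12 V.
KCL at each unknown node (sum of currents leaving = 0; resistances in Ω):
  Node 1: (V_1 - 12)/43000 + (V_1 - V_2)/2.4 + (V_1 - V_4)/1000 = 0
  Node 2: (V_2 - V_1)/2.4 + (V_2 - 0)/3000 = 0
  Node 3: (V_3 - V_4)/1.2 + (V_3 - 12)/22000 = 0
  Node 4: (V_4 - V_3)/1.2 + (V_4 - 0)/47 + (V_4 - V_1)/1000 = 0
Collecting terms (coefficients in siemens):
  0.4177·V_1 - 0.4167·V_2 - 0.001·V_4 = 0.0002791
  0.417·V_2 - 0.4167·V_1 = 0
  0.8334·V_3 - 0.8333·V_4 = 0.0005455
  0.8556·V_4 - 0.001·V_1 - 0.8333·V_3 = 0
Solving these 4 simultaneous equations (Gaussian elimination) gives:
  V_1 = 0.2314 V, V_2 = 0.2312 V, V_3 = 0.03545 V, V_4 = 0.0348 V
I_R3 = (V_3 - V_4)/R3 = (0.03545 - 0.0348)/1.2 = 0.0005438 A
P_R3 = I_R3² × R3 = (0.0005438)² × 1.2 = 0.0000003549 W

Final answer: 3.549e-07 W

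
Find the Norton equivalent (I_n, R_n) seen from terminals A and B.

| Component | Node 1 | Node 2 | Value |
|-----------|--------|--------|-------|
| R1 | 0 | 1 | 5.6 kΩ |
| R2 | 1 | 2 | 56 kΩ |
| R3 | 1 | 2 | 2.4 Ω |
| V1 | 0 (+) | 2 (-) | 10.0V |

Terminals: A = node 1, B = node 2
Find the Thévenin equivalent first; then I_n = V_th/R_th and R_n = R_th.
Step 1 — V_th is the open-circuit voltage V_A - V_B (nothing connected across the terminals).
Nodal analysis, taking node 2 as the 0 V reference.
Source V1 fixes V_0 = 10 V.
KCL at each unknown node (sum of currents leaving = 0; resistances in Ω):
  Node 1: (V_1 - 10)/5600 + (V_1 - 0)/56000 + (V_1 - 0)/2.4 = 0
Collecting terms: 0.4169 × V_1 = 0.001786  =>  V_1 = 0.004284 V
V_th = V_1 - V_2 = 0.004284 - 0 = 0.004284 V
Step 2 — R_th: zero the source — replace V1 by a short circuit (node 2 merges into node 0) — and find the resistance seen between A (node 1) and B (node 0).
Reduce the network between node 1 (A) and node 0 (B) by series/parallel combination:
  Rp1 = R1 ‖ R2 ‖ R3 (parallel, all between nodes 0 and 1) = 1/(1/5600 + 1/56000 + 1/2.4) = 2.399 Ω
R_th = 2.399 Ω
I_n = V_th/R_th = 0.004284/2.399 = 0.001786 A, and R_n = R_th = 2.399 Ω

Final answer: I_n = 0.001786 A, R_n = 2.399 Ω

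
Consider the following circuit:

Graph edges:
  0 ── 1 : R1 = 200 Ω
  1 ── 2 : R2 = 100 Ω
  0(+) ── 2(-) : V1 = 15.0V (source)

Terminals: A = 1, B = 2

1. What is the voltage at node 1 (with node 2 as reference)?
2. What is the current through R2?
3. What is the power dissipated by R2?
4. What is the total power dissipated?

Nodal analysis, taking node 2 as the 0 V reference.
Source V1 fixes V_0 = 15 V.
KCL at each unknown node (sum of currents leaving = 0; resistances in Ω):
  Node 1: (V_1 - 15)/200 + (V_1 - 0)/100 = 0
Collecting terms: 0.015 × V_1 = 0.075  =>  V_1 = 5 V
Part 1:
  Read off the nodal solution: V_1 = 5 V
Part 2:
  I_R2 = (V_1 - V_2)/R2 = (5 - 0)/100 = 0.05 A
  Magnitude: I_R2 = 0.05 A
Part 3:
  I_R2 = (V_1 - V_2)/R2 = (5 - 0)/100 = 0.05 A
  P_R2 = I_R2² × R2 = (0.05)² × 100 = 0.25 W
Part 4:
  Power in each resistor, P = (ΔV)²/R:
    P_R1 = (15 - 5)²/200 = 0.5 W
    P_R2 = (5 - 0)²/100 = 0.25 W
  P_total = P_R1 + P_R2 = 0.75 W

Final answers:
1. V_1 = 5 V
2. I_R2 = 0.05 A
3. P_R2 = 0.25 W
4. P_total = 0.75 W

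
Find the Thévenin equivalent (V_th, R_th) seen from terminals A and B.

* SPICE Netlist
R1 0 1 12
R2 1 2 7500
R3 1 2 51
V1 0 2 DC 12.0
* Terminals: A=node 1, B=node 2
Step 1 — V_th is the open-circuit voltage V_A - V_B (nothing connected across the terminals).
Nodal analysis, taking node 2 as the 0 V reference.
Source V1 fixes V_0 = 12 V.
KCL at each unknown node (sum of currents leaving = 0; resistances in Ω):
  Node 1: (V_1 - 12)/12 + (V_1 - 0)/7500 + (V_1 - 0)/51 = 0
Collecting terms: 0.1031 × V_1 = 1  =>  V_1 = 9.702 V
V_th = V_1 - V_2 = 9.702 - 0 = 9.702 V
Step 2 — R_th: zero the source — replace V1 by a short circuit (node 2 merges into node 0) — and find the resistance seen between A (node 1) and B (node 0).
Reduce the network between node 1 (A) and node 0 (B) by series/parallel combination:
  Rp1 = R1 ‖ R2 ‖ R3 (parallel, all between nodes 0 and 1) = 1/(1/12 + 1/7500 + 1/51) = 9.702 Ω
R_th = 9.702 Ω

Final answer: V_th = 9.702 V, R_th = 9.702 Ω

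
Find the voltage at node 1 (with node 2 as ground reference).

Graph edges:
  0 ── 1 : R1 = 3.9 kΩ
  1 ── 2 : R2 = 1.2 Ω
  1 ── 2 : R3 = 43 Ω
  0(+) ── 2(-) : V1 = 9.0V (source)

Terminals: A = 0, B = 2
Nodal analysis, taking node 2 as the 0 V reference.
Source V1 fixes V_0 = 9 V.
KCL at each unknown node (sum of currents leaving = 0; resistances in Ω):
  Node 1: (V_1 - 9)/3900 + (V_1 - 0)/1.2 + (V_1 - 0)/43 = 0
Collecting terms: 0.8568 × V_1 = 0.002308  =>  V_1 = 0.002693 V
The requested potential is V_1 = 0.002693 V.

Final answer: V_1 = 0.002693 V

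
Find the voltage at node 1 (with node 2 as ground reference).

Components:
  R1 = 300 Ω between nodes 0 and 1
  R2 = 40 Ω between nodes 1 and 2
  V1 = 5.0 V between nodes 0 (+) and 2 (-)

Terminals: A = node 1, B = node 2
Nodal analysis, taking node 2 as the 0 V reference.
Source V1 fixes V_0 = 5 V.
KCL at each unknown node (sum of currents leaving = 0; resistances in Ω):
  Node 1: (V_1 - 5)/300 + (V_1 - 0)/40 = 0
Collecting terms: 0.02833 × V_1 = 0.01667  =>  V_1 = 0.5882 V
The requested potential is V_1 = 0.5882 V.

Final answer: V_1 = 0.5882 V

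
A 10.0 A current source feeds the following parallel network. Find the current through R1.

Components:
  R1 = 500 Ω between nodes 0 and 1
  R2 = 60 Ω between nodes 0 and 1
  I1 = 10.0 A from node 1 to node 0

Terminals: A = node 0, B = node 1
All resistors sit directly between nodes 0 and 1, so they are in parallel and share one voltage V; the full source current 10 A splits among them.
1/R_par = 1/500 + 1/60 = 0.01867 S  =>  R_par = 53.57 Ω
V = I × R_par = 10 × 53.57 = 535.7 V
I_R1 = V/R1 = 535.7/500 = 1.071 A

Final answer: 1.071 A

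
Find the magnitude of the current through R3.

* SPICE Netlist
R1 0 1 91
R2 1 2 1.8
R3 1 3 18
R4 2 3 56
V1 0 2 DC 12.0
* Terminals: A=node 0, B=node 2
Nodal analysis, taking node 2 as the 0 V reference.
Source V1 fixes V_0 = 12 V.
KCL at each unknown node (sum of currents leaving = 0; resistances in Ω):
  Node 1: (V_1 - 12)/91 + (V_1 - 0)/1.8 + (V_1 - V_3)/18 = 0
  Node 3: (V_3 - V_1)/18 + (V_3 - 0)/56 = 0
Collecting terms (coefficients in siemens):
  0.6221·V_1 - 0.05556·V_3 = 0.1319
  0.07341·V_3 - 0.05556·V_1 = 0
Determinant D = (0.6221)(0.07341) - (-0.05556)(-0.05556) = 0.04258
V_1 = [(0.1319)(0.07341) - (-0.05556)(0)]/D = 0.2273 V
V_3 = [(0.6221)(0) - (0.1319)(-0.05556)]/D = 0.172 V
I_R3 = (V_1 - V_3)/R3 = (0.2273 - 0.172)/18 = 0.003072 A
|I_R3| = 0.003072 A

Final answer: |I_R3| = 0.003072 A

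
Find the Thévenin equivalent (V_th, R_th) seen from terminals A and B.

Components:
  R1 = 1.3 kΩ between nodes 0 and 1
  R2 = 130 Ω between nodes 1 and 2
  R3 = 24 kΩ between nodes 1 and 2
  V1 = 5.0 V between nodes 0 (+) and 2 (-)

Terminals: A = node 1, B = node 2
Step 1 — V_th is the open-circuit voltage V_A - V_B (nothing connected across the terminals).
Nodal analysis, taking node 2 as the 0 V reference.
Source V1 fixes V_0 = 5 V.
KCL at each unknown node (sum of currents leaving = 0; resistances in Ω):
  Node 1: (V_1 - 5)/1300 + (V_1 - 0)/130 + (V_1 - 0)/24000 = 0
Collecting terms: 0.008503 × V_1 = 0.003846  =>  V_1 = 0.4523 V
V_th = V_1 - V_2 = 0.4523 - 0 = 0.4523 V
Step 2 — R_th: zero the source — replace V1 by a short circuit (node 2 merges into node 0) — and find the resistance seen between A (node 1) and B (node 0).
Reduce the network between node 1 (A) and node 0 (B) by series/parallel combination:
  Rp1 = R1 ‖ R2 ‖ R3 (parallel, all between nodes 0 and 1) = 1/(1/1300 + 1/130 + 1/24000) = 117.6 Ω
R_th = 117.6 Ω

Final answer: V_th = 0.4523 V, R_th = 117.6 Ω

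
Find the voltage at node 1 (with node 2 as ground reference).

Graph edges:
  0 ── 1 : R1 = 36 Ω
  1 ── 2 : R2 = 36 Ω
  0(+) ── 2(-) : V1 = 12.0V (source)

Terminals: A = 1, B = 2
Nodal analysis, taking node 2 as the 0 V reference.
Source V1 fixes V_0 = 12 V.
KCL at each unknown node (sum of currents leaving = 0; resistances in Ω):
  Node 1: (V_1 - 12)/36 + (V_1 - 0)/36 = 0
Collecting terms: 0.05556 × V_1 = 0.3333  =>  V_1 = 6 V
The requested potential is V_1 = 6 V.

Final answer: V_1 = 6 V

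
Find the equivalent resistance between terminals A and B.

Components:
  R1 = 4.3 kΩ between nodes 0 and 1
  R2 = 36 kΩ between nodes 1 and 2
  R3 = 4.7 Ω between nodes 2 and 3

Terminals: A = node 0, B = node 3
Reduce the network between node 0 (A) and node 3 (B) by series/parallel combination:
  Rs1 = R1 + R2 (series, joined only at node 1) = 4300 + 36000 = 40300 Ω
  Rs2 = R3 + Rs1 (series, joined only at node 2) = 4.7 + 40300 = 40300 Ω
R_eq = 40.3 kΩ

Final answer: 40.3 kΩ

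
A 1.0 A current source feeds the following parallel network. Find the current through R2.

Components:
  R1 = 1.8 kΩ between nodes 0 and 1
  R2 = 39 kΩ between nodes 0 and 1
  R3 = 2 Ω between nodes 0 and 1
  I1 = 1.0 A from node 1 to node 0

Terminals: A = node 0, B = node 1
All resistors sit directly between nodes 0 and 1, so they are in parallel and share one voltage V; the full source current 1 A splits among them.
1/R_par = 1/1800 + 1/39000 + 1/2 = 0.5006 S  =>  R_par = 1.998 Ω
V = I × R_par = 1 × 1.998 = 1.998 V
I_R2 = V/R2 = 1.998/39000 = 0.00005122 A

Final answer: 5.122e-05 A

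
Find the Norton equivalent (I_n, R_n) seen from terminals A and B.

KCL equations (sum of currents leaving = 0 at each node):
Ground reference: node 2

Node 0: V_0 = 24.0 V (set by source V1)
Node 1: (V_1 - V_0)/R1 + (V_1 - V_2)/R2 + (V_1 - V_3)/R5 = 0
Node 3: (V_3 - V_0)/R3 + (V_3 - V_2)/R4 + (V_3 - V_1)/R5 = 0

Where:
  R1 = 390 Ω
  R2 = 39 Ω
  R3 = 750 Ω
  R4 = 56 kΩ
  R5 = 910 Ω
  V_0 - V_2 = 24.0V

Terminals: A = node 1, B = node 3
Find the Thévenin equivalent first; then I_n = V_th/R_th and R_n = R_th.
Step 1 — V_th is the open-circuit voltage V_A - V_B (nothing connected across the terminals).
Nodal analysis, taking node 2 as the 0 V reference.
Source V1 fixes V_0 = 24 V.
KCL at each unknown node (sum of currents leaving = 0; resistances in Ω):
  Node 1: (V_1 - 24)/390 + (V_1 - 0)/39 + (V_1 - V_3)/910 = 0
  Node 3: (V_3 - 24)/750 + (V_3 - 0)/56000 + (V_3 - V_1)/910 = 0
Collecting terms (coefficients in siemens):
  0.0293·V_1 - 0.001099·V_3 = 0.06154
  0.00245·V_3 - 0.001099·V_1 = 0.032
Determinant D = (0.0293)(0.00245) - (-0.001099)(-0.001099) = 0.00007059
V_1 = [(0.06154)(0.00245) - (-0.001099)(0.032)]/D = 2.634 V
V_3 = [(0.0293)(0.032) - (0.06154)(-0.001099)]/D = 14.24 V
V_th = V_1 - V_3 = 2.634 - 14.24 = -11.61 V
Step 2 — R_th: zero the source — replace V1 by a short circuit (node 2 merges into node 0) — and find the resistance seen between A (node 1) and B (node 3).
Reduce the network between node 1 (A) and node 3 (B) by series/parallel combination:
  Rp1 = R1 ‖ R2 (parallel, both between nodes 0 and 1) = 1/(1/390 + 1/39) = 35.45 Ω
  Rp2 = R3 ‖ R4 (parallel, both between nodes 0 and 3) = 1/(1/750 + 1/56000) = 740.1 Ω
  Rs1 = Rp1 + Rp2 (series, joined only at node 0) = 35.45 + 740.1 = 775.5 Ω
  Rp3 = R5 ‖ Rs1 (parallel, both between nodes 1 and 3) = 1/(1/910 + 1/775.5) = 418.7 Ω
R_th = 418.7 Ω
I_n = V_th/R_th = -11.61/418.7 = -0.02772 A, and R_n = R_th = 418.7 Ω

Final answer: I_n = -0.02772 A, R_n = 418.7 Ω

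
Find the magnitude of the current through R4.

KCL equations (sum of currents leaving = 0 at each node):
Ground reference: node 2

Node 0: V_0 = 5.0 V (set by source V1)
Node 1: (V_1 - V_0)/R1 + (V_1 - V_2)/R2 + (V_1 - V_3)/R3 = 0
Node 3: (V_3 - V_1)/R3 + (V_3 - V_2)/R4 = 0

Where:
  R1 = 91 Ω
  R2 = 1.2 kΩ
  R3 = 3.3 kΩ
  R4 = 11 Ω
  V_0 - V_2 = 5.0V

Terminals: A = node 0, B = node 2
Nodal analysis, taking node 2 as the 0 V reference.
Source V1 fixes V_0 = 5 V.
KCL at each unknown node (sum of currents leaving = 0; resistances in Ω):
  Node 1: (V_1 - 5)/91 + (V_1 - 0)/1200 + (V_1 - V_3)/3300 = 0
  Node 3: (V_3 - V_1)/3300 + (V_3 - 0)/11 = 0
Collecting terms (coefficients in siemens):
  0.01213·V_1 - 0.000303·V_3 = 0.05495
  0.09121·V_3 - 0.000303·V_1 = 0
Determinant D = (0.01213)(0.09121) - (-0.000303)(-0.000303) = 0.001106
V_1 = [(0.05495)(0.09121) - (-0.000303)(0)]/D = 4.532 V
V_3 = [(0.01213)(0) - (0.05495)(-0.000303)]/D = 0.01506 V
I_R4 = (V_2 - V_3)/R4 = (0 - 0.01506)/11 = -0.001369 A
|I_R4| = 0.001369 A

Final answer: |I_R4| = 0.001369 A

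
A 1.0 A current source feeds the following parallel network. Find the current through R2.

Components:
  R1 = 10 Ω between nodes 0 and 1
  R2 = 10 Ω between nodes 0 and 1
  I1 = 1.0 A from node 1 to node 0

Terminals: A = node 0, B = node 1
All resistors sit directly between nodes 0 and 1, so they are in parallel and share one voltage V; the full source current 1 A splits among them.
1/R_par = 1/10 + 1/10 = 0.2 S  =>  R_par = 5 Ω
V = I × R_par = 1 × 5 = 5 V
I_R2 = V/R2 = 5/10 = 0.5 A

Final answer: 0.5 A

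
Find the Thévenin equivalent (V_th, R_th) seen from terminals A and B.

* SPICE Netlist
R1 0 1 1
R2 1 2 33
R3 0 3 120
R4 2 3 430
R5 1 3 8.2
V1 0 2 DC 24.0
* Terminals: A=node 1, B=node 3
Step 1 — V_th is the open-circuit voltage V_A - V_B (nothing connected across the terminals).
Nodal analysis, taking node 2 as the 0 V reference.
Source V1 fixes V_0 = 24 V.
KCL at each unknown node (sum of currents leaving = 0; resistances in Ω):
  Node 1: (V_1 - 24)/1 + (V_1 - 0)/33 + (V_1 - V_3)/8.2 = 0
  Node 3: (V_3 - 24)/120 + (V_3 - 0)/430 + (V_3 - V_1)/8.2 = 0
Collecting terms (coefficients in siemens):
  1.152·V_1 - 0.122·V_3 = 24
  0.1326·V_3 - 0.122·V_1 = 0.2
Determinant D = (1.152)(0.1326) - (-0.122)(-0.122) = 0.1379
V_1 = [(24)(0.1326) - (-0.122)(0.2)]/D = 23.25 V
V_3 = [(1.152)(0.2) - (24)(-0.122)]/D = 22.89 V
V_th = V_1 - V_3 = 23.25 - 22.89 = 0.3607 V
Step 2 — R_th: zero the source — replace V1 by a short circuit (node 2 merges into node 0) — and find the resistance seen between A (node 1) and B (node 3).
Reduce the network between node 1 (A) and node 3 (B) by series/parallel combination:
  Rp1 = R1 ‖ R2 (parallel, both between nodes 0 and 1) = 1/(1/1 + 1/33) = 0.9706 Ω
  Rp2 = R3 ‖ R4 (parallel, both between nodes 0 and 3) = 1/(1/120 + 1/430) = 93.82 Ω
  Rs1 = Rp1 + Rp2 (series, joined only at node 0) = 0.9706 + 93.82 = 94.79 Ω
  Rp3 = R5 ‖ Rs1 (parallel, both between nodes 1 and 3) = 1/(1/8.2 + 1/94.79) = 7.547 Ω
R_th = 7.547 Ω

Final answer: V_th = 0.3607 V, R_th = 7.547 Ω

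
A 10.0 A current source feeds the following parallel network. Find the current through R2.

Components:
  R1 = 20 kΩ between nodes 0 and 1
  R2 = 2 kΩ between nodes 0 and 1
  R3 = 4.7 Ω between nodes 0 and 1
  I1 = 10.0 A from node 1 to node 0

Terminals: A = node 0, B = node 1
All resistors sit directly between nodes 0 and 1, so they are in parallel and share one voltage V; the full source current 10 A splits among them.
1/R_par = 1/20000 + 1/2000 + 1/4.7 = 0.2133 S  =>  R_par = 4.688 Ω
V = I × R_par = 10 × 4.688 = 46.88 V
I_R2 = V/R2 = 46.88/2000 = 0.02344 A

Final answer: 0.02344 A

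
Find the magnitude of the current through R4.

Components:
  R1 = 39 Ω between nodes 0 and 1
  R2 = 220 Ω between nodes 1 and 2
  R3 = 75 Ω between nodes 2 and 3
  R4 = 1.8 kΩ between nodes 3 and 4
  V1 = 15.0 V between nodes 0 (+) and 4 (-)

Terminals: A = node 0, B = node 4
Nodal analysis, taking node 4 as the 0 V reference.
Source V1 fixes V_0 = 15 V.
KCL at each unknown node (sum of currents leaving = 0; resistances in Ω):
  Node 1: (V_1 - 15)/39 + (V_1 - V_2)/220 = 0
  Node 2: (V_2 - V_1)/220 + (V_2 - V_3)/75 = 0
  Node 3: (V_3 - V_2)/75 + (V_3 - 0)/1800 = 0
Collecting terms (coefficients in siemens):
  0.03019·V_1 - 0.004545·V_2 = 0.3846
  0.01788·V_2 - 0.004545·V_1 - 0.01333·V_3 = 0
  0.01389·V_3 - 0.01333·V_2 = 0
Solving these 3 simultaneous equations (Gaussian elimination) gives:
  V_1 = 14.73 V, V_2 = 13.18 V, V_3 = 12.65 V
I_R4 = (V_3 - V_4)/R4 = (12.65 - 0)/1800 = 0.007029 A
|I_R4| = 0.007029 A

Final answer: |I_R4| = 0.007029 A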